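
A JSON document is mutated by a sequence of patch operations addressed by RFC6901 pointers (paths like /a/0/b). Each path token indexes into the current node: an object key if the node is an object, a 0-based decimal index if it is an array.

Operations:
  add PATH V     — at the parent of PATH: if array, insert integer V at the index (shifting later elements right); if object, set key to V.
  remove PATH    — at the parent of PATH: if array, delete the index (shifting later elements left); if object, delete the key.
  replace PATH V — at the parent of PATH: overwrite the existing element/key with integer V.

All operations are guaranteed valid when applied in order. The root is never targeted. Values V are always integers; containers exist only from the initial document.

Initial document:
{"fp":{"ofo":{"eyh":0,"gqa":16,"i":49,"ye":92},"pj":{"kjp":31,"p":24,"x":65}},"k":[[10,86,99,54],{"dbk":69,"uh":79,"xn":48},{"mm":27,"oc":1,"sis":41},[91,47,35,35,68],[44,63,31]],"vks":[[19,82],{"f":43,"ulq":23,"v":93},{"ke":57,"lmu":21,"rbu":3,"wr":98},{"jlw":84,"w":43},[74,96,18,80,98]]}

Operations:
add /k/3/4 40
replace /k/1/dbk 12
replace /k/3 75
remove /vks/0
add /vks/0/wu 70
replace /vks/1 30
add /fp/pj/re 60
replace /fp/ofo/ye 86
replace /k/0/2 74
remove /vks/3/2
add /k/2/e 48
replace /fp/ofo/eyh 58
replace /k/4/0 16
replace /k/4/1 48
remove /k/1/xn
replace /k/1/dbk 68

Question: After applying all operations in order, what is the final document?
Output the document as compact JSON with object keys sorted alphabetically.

After op 1 (add /k/3/4 40): {"fp":{"ofo":{"eyh":0,"gqa":16,"i":49,"ye":92},"pj":{"kjp":31,"p":24,"x":65}},"k":[[10,86,99,54],{"dbk":69,"uh":79,"xn":48},{"mm":27,"oc":1,"sis":41},[91,47,35,35,40,68],[44,63,31]],"vks":[[19,82],{"f":43,"ulq":23,"v":93},{"ke":57,"lmu":21,"rbu":3,"wr":98},{"jlw":84,"w":43},[74,96,18,80,98]]}
After op 2 (replace /k/1/dbk 12): {"fp":{"ofo":{"eyh":0,"gqa":16,"i":49,"ye":92},"pj":{"kjp":31,"p":24,"x":65}},"k":[[10,86,99,54],{"dbk":12,"uh":79,"xn":48},{"mm":27,"oc":1,"sis":41},[91,47,35,35,40,68],[44,63,31]],"vks":[[19,82],{"f":43,"ulq":23,"v":93},{"ke":57,"lmu":21,"rbu":3,"wr":98},{"jlw":84,"w":43},[74,96,18,80,98]]}
After op 3 (replace /k/3 75): {"fp":{"ofo":{"eyh":0,"gqa":16,"i":49,"ye":92},"pj":{"kjp":31,"p":24,"x":65}},"k":[[10,86,99,54],{"dbk":12,"uh":79,"xn":48},{"mm":27,"oc":1,"sis":41},75,[44,63,31]],"vks":[[19,82],{"f":43,"ulq":23,"v":93},{"ke":57,"lmu":21,"rbu":3,"wr":98},{"jlw":84,"w":43},[74,96,18,80,98]]}
After op 4 (remove /vks/0): {"fp":{"ofo":{"eyh":0,"gqa":16,"i":49,"ye":92},"pj":{"kjp":31,"p":24,"x":65}},"k":[[10,86,99,54],{"dbk":12,"uh":79,"xn":48},{"mm":27,"oc":1,"sis":41},75,[44,63,31]],"vks":[{"f":43,"ulq":23,"v":93},{"ke":57,"lmu":21,"rbu":3,"wr":98},{"jlw":84,"w":43},[74,96,18,80,98]]}
After op 5 (add /vks/0/wu 70): {"fp":{"ofo":{"eyh":0,"gqa":16,"i":49,"ye":92},"pj":{"kjp":31,"p":24,"x":65}},"k":[[10,86,99,54],{"dbk":12,"uh":79,"xn":48},{"mm":27,"oc":1,"sis":41},75,[44,63,31]],"vks":[{"f":43,"ulq":23,"v":93,"wu":70},{"ke":57,"lmu":21,"rbu":3,"wr":98},{"jlw":84,"w":43},[74,96,18,80,98]]}
After op 6 (replace /vks/1 30): {"fp":{"ofo":{"eyh":0,"gqa":16,"i":49,"ye":92},"pj":{"kjp":31,"p":24,"x":65}},"k":[[10,86,99,54],{"dbk":12,"uh":79,"xn":48},{"mm":27,"oc":1,"sis":41},75,[44,63,31]],"vks":[{"f":43,"ulq":23,"v":93,"wu":70},30,{"jlw":84,"w":43},[74,96,18,80,98]]}
After op 7 (add /fp/pj/re 60): {"fp":{"ofo":{"eyh":0,"gqa":16,"i":49,"ye":92},"pj":{"kjp":31,"p":24,"re":60,"x":65}},"k":[[10,86,99,54],{"dbk":12,"uh":79,"xn":48},{"mm":27,"oc":1,"sis":41},75,[44,63,31]],"vks":[{"f":43,"ulq":23,"v":93,"wu":70},30,{"jlw":84,"w":43},[74,96,18,80,98]]}
After op 8 (replace /fp/ofo/ye 86): {"fp":{"ofo":{"eyh":0,"gqa":16,"i":49,"ye":86},"pj":{"kjp":31,"p":24,"re":60,"x":65}},"k":[[10,86,99,54],{"dbk":12,"uh":79,"xn":48},{"mm":27,"oc":1,"sis":41},75,[44,63,31]],"vks":[{"f":43,"ulq":23,"v":93,"wu":70},30,{"jlw":84,"w":43},[74,96,18,80,98]]}
After op 9 (replace /k/0/2 74): {"fp":{"ofo":{"eyh":0,"gqa":16,"i":49,"ye":86},"pj":{"kjp":31,"p":24,"re":60,"x":65}},"k":[[10,86,74,54],{"dbk":12,"uh":79,"xn":48},{"mm":27,"oc":1,"sis":41},75,[44,63,31]],"vks":[{"f":43,"ulq":23,"v":93,"wu":70},30,{"jlw":84,"w":43},[74,96,18,80,98]]}
After op 10 (remove /vks/3/2): {"fp":{"ofo":{"eyh":0,"gqa":16,"i":49,"ye":86},"pj":{"kjp":31,"p":24,"re":60,"x":65}},"k":[[10,86,74,54],{"dbk":12,"uh":79,"xn":48},{"mm":27,"oc":1,"sis":41},75,[44,63,31]],"vks":[{"f":43,"ulq":23,"v":93,"wu":70},30,{"jlw":84,"w":43},[74,96,80,98]]}
After op 11 (add /k/2/e 48): {"fp":{"ofo":{"eyh":0,"gqa":16,"i":49,"ye":86},"pj":{"kjp":31,"p":24,"re":60,"x":65}},"k":[[10,86,74,54],{"dbk":12,"uh":79,"xn":48},{"e":48,"mm":27,"oc":1,"sis":41},75,[44,63,31]],"vks":[{"f":43,"ulq":23,"v":93,"wu":70},30,{"jlw":84,"w":43},[74,96,80,98]]}
After op 12 (replace /fp/ofo/eyh 58): {"fp":{"ofo":{"eyh":58,"gqa":16,"i":49,"ye":86},"pj":{"kjp":31,"p":24,"re":60,"x":65}},"k":[[10,86,74,54],{"dbk":12,"uh":79,"xn":48},{"e":48,"mm":27,"oc":1,"sis":41},75,[44,63,31]],"vks":[{"f":43,"ulq":23,"v":93,"wu":70},30,{"jlw":84,"w":43},[74,96,80,98]]}
After op 13 (replace /k/4/0 16): {"fp":{"ofo":{"eyh":58,"gqa":16,"i":49,"ye":86},"pj":{"kjp":31,"p":24,"re":60,"x":65}},"k":[[10,86,74,54],{"dbk":12,"uh":79,"xn":48},{"e":48,"mm":27,"oc":1,"sis":41},75,[16,63,31]],"vks":[{"f":43,"ulq":23,"v":93,"wu":70},30,{"jlw":84,"w":43},[74,96,80,98]]}
After op 14 (replace /k/4/1 48): {"fp":{"ofo":{"eyh":58,"gqa":16,"i":49,"ye":86},"pj":{"kjp":31,"p":24,"re":60,"x":65}},"k":[[10,86,74,54],{"dbk":12,"uh":79,"xn":48},{"e":48,"mm":27,"oc":1,"sis":41},75,[16,48,31]],"vks":[{"f":43,"ulq":23,"v":93,"wu":70},30,{"jlw":84,"w":43},[74,96,80,98]]}
After op 15 (remove /k/1/xn): {"fp":{"ofo":{"eyh":58,"gqa":16,"i":49,"ye":86},"pj":{"kjp":31,"p":24,"re":60,"x":65}},"k":[[10,86,74,54],{"dbk":12,"uh":79},{"e":48,"mm":27,"oc":1,"sis":41},75,[16,48,31]],"vks":[{"f":43,"ulq":23,"v":93,"wu":70},30,{"jlw":84,"w":43},[74,96,80,98]]}
After op 16 (replace /k/1/dbk 68): {"fp":{"ofo":{"eyh":58,"gqa":16,"i":49,"ye":86},"pj":{"kjp":31,"p":24,"re":60,"x":65}},"k":[[10,86,74,54],{"dbk":68,"uh":79},{"e":48,"mm":27,"oc":1,"sis":41},75,[16,48,31]],"vks":[{"f":43,"ulq":23,"v":93,"wu":70},30,{"jlw":84,"w":43},[74,96,80,98]]}

Answer: {"fp":{"ofo":{"eyh":58,"gqa":16,"i":49,"ye":86},"pj":{"kjp":31,"p":24,"re":60,"x":65}},"k":[[10,86,74,54],{"dbk":68,"uh":79},{"e":48,"mm":27,"oc":1,"sis":41},75,[16,48,31]],"vks":[{"f":43,"ulq":23,"v":93,"wu":70},30,{"jlw":84,"w":43},[74,96,80,98]]}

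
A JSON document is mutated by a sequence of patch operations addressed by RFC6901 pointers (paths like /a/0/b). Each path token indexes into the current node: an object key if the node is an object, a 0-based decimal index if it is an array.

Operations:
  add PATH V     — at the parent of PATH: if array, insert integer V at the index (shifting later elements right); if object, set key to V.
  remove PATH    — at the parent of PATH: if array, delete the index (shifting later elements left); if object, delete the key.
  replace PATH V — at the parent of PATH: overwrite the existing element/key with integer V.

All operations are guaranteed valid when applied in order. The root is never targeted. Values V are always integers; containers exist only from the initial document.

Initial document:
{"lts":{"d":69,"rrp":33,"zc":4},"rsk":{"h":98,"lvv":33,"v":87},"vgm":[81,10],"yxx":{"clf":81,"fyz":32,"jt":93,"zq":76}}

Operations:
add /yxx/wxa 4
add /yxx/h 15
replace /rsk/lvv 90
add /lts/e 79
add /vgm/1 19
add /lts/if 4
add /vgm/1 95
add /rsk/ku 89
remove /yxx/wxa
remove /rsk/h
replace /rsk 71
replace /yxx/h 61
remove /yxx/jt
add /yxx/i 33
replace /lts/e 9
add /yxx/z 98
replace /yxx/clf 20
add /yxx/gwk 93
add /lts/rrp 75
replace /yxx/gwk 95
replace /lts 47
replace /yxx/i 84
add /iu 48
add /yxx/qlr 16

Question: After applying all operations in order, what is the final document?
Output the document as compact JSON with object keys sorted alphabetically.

Answer: {"iu":48,"lts":47,"rsk":71,"vgm":[81,95,19,10],"yxx":{"clf":20,"fyz":32,"gwk":95,"h":61,"i":84,"qlr":16,"z":98,"zq":76}}

Derivation:
After op 1 (add /yxx/wxa 4): {"lts":{"d":69,"rrp":33,"zc":4},"rsk":{"h":98,"lvv":33,"v":87},"vgm":[81,10],"yxx":{"clf":81,"fyz":32,"jt":93,"wxa":4,"zq":76}}
After op 2 (add /yxx/h 15): {"lts":{"d":69,"rrp":33,"zc":4},"rsk":{"h":98,"lvv":33,"v":87},"vgm":[81,10],"yxx":{"clf":81,"fyz":32,"h":15,"jt":93,"wxa":4,"zq":76}}
After op 3 (replace /rsk/lvv 90): {"lts":{"d":69,"rrp":33,"zc":4},"rsk":{"h":98,"lvv":90,"v":87},"vgm":[81,10],"yxx":{"clf":81,"fyz":32,"h":15,"jt":93,"wxa":4,"zq":76}}
After op 4 (add /lts/e 79): {"lts":{"d":69,"e":79,"rrp":33,"zc":4},"rsk":{"h":98,"lvv":90,"v":87},"vgm":[81,10],"yxx":{"clf":81,"fyz":32,"h":15,"jt":93,"wxa":4,"zq":76}}
After op 5 (add /vgm/1 19): {"lts":{"d":69,"e":79,"rrp":33,"zc":4},"rsk":{"h":98,"lvv":90,"v":87},"vgm":[81,19,10],"yxx":{"clf":81,"fyz":32,"h":15,"jt":93,"wxa":4,"zq":76}}
After op 6 (add /lts/if 4): {"lts":{"d":69,"e":79,"if":4,"rrp":33,"zc":4},"rsk":{"h":98,"lvv":90,"v":87},"vgm":[81,19,10],"yxx":{"clf":81,"fyz":32,"h":15,"jt":93,"wxa":4,"zq":76}}
After op 7 (add /vgm/1 95): {"lts":{"d":69,"e":79,"if":4,"rrp":33,"zc":4},"rsk":{"h":98,"lvv":90,"v":87},"vgm":[81,95,19,10],"yxx":{"clf":81,"fyz":32,"h":15,"jt":93,"wxa":4,"zq":76}}
After op 8 (add /rsk/ku 89): {"lts":{"d":69,"e":79,"if":4,"rrp":33,"zc":4},"rsk":{"h":98,"ku":89,"lvv":90,"v":87},"vgm":[81,95,19,10],"yxx":{"clf":81,"fyz":32,"h":15,"jt":93,"wxa":4,"zq":76}}
After op 9 (remove /yxx/wxa): {"lts":{"d":69,"e":79,"if":4,"rrp":33,"zc":4},"rsk":{"h":98,"ku":89,"lvv":90,"v":87},"vgm":[81,95,19,10],"yxx":{"clf":81,"fyz":32,"h":15,"jt":93,"zq":76}}
After op 10 (remove /rsk/h): {"lts":{"d":69,"e":79,"if":4,"rrp":33,"zc":4},"rsk":{"ku":89,"lvv":90,"v":87},"vgm":[81,95,19,10],"yxx":{"clf":81,"fyz":32,"h":15,"jt":93,"zq":76}}
After op 11 (replace /rsk 71): {"lts":{"d":69,"e":79,"if":4,"rrp":33,"zc":4},"rsk":71,"vgm":[81,95,19,10],"yxx":{"clf":81,"fyz":32,"h":15,"jt":93,"zq":76}}
After op 12 (replace /yxx/h 61): {"lts":{"d":69,"e":79,"if":4,"rrp":33,"zc":4},"rsk":71,"vgm":[81,95,19,10],"yxx":{"clf":81,"fyz":32,"h":61,"jt":93,"zq":76}}
After op 13 (remove /yxx/jt): {"lts":{"d":69,"e":79,"if":4,"rrp":33,"zc":4},"rsk":71,"vgm":[81,95,19,10],"yxx":{"clf":81,"fyz":32,"h":61,"zq":76}}
After op 14 (add /yxx/i 33): {"lts":{"d":69,"e":79,"if":4,"rrp":33,"zc":4},"rsk":71,"vgm":[81,95,19,10],"yxx":{"clf":81,"fyz":32,"h":61,"i":33,"zq":76}}
After op 15 (replace /lts/e 9): {"lts":{"d":69,"e":9,"if":4,"rrp":33,"zc":4},"rsk":71,"vgm":[81,95,19,10],"yxx":{"clf":81,"fyz":32,"h":61,"i":33,"zq":76}}
After op 16 (add /yxx/z 98): {"lts":{"d":69,"e":9,"if":4,"rrp":33,"zc":4},"rsk":71,"vgm":[81,95,19,10],"yxx":{"clf":81,"fyz":32,"h":61,"i":33,"z":98,"zq":76}}
After op 17 (replace /yxx/clf 20): {"lts":{"d":69,"e":9,"if":4,"rrp":33,"zc":4},"rsk":71,"vgm":[81,95,19,10],"yxx":{"clf":20,"fyz":32,"h":61,"i":33,"z":98,"zq":76}}
After op 18 (add /yxx/gwk 93): {"lts":{"d":69,"e":9,"if":4,"rrp":33,"zc":4},"rsk":71,"vgm":[81,95,19,10],"yxx":{"clf":20,"fyz":32,"gwk":93,"h":61,"i":33,"z":98,"zq":76}}
After op 19 (add /lts/rrp 75): {"lts":{"d":69,"e":9,"if":4,"rrp":75,"zc":4},"rsk":71,"vgm":[81,95,19,10],"yxx":{"clf":20,"fyz":32,"gwk":93,"h":61,"i":33,"z":98,"zq":76}}
After op 20 (replace /yxx/gwk 95): {"lts":{"d":69,"e":9,"if":4,"rrp":75,"zc":4},"rsk":71,"vgm":[81,95,19,10],"yxx":{"clf":20,"fyz":32,"gwk":95,"h":61,"i":33,"z":98,"zq":76}}
After op 21 (replace /lts 47): {"lts":47,"rsk":71,"vgm":[81,95,19,10],"yxx":{"clf":20,"fyz":32,"gwk":95,"h":61,"i":33,"z":98,"zq":76}}
After op 22 (replace /yxx/i 84): {"lts":47,"rsk":71,"vgm":[81,95,19,10],"yxx":{"clf":20,"fyz":32,"gwk":95,"h":61,"i":84,"z":98,"zq":76}}
After op 23 (add /iu 48): {"iu":48,"lts":47,"rsk":71,"vgm":[81,95,19,10],"yxx":{"clf":20,"fyz":32,"gwk":95,"h":61,"i":84,"z":98,"zq":76}}
After op 24 (add /yxx/qlr 16): {"iu":48,"lts":47,"rsk":71,"vgm":[81,95,19,10],"yxx":{"clf":20,"fyz":32,"gwk":95,"h":61,"i":84,"qlr":16,"z":98,"zq":76}}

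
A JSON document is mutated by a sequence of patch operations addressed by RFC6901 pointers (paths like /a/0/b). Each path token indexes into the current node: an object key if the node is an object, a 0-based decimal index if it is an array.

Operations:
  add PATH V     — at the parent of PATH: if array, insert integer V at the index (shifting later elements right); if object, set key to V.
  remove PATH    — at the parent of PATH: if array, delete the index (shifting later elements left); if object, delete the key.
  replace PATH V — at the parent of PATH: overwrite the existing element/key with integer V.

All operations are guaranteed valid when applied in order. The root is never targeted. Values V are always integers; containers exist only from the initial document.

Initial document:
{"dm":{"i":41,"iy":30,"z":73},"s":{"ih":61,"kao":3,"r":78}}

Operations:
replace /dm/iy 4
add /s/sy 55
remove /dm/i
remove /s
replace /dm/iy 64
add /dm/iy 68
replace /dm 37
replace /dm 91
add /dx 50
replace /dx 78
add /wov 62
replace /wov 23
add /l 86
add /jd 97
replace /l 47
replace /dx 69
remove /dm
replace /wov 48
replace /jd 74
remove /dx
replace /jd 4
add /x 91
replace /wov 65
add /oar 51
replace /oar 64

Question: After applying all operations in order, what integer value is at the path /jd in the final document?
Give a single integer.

After op 1 (replace /dm/iy 4): {"dm":{"i":41,"iy":4,"z":73},"s":{"ih":61,"kao":3,"r":78}}
After op 2 (add /s/sy 55): {"dm":{"i":41,"iy":4,"z":73},"s":{"ih":61,"kao":3,"r":78,"sy":55}}
After op 3 (remove /dm/i): {"dm":{"iy":4,"z":73},"s":{"ih":61,"kao":3,"r":78,"sy":55}}
After op 4 (remove /s): {"dm":{"iy":4,"z":73}}
After op 5 (replace /dm/iy 64): {"dm":{"iy":64,"z":73}}
After op 6 (add /dm/iy 68): {"dm":{"iy":68,"z":73}}
After op 7 (replace /dm 37): {"dm":37}
After op 8 (replace /dm 91): {"dm":91}
After op 9 (add /dx 50): {"dm":91,"dx":50}
After op 10 (replace /dx 78): {"dm":91,"dx":78}
After op 11 (add /wov 62): {"dm":91,"dx":78,"wov":62}
After op 12 (replace /wov 23): {"dm":91,"dx":78,"wov":23}
After op 13 (add /l 86): {"dm":91,"dx":78,"l":86,"wov":23}
After op 14 (add /jd 97): {"dm":91,"dx":78,"jd":97,"l":86,"wov":23}
After op 15 (replace /l 47): {"dm":91,"dx":78,"jd":97,"l":47,"wov":23}
After op 16 (replace /dx 69): {"dm":91,"dx":69,"jd":97,"l":47,"wov":23}
After op 17 (remove /dm): {"dx":69,"jd":97,"l":47,"wov":23}
After op 18 (replace /wov 48): {"dx":69,"jd":97,"l":47,"wov":48}
After op 19 (replace /jd 74): {"dx":69,"jd":74,"l":47,"wov":48}
After op 20 (remove /dx): {"jd":74,"l":47,"wov":48}
After op 21 (replace /jd 4): {"jd":4,"l":47,"wov":48}
After op 22 (add /x 91): {"jd":4,"l":47,"wov":48,"x":91}
After op 23 (replace /wov 65): {"jd":4,"l":47,"wov":65,"x":91}
After op 24 (add /oar 51): {"jd":4,"l":47,"oar":51,"wov":65,"x":91}
After op 25 (replace /oar 64): {"jd":4,"l":47,"oar":64,"wov":65,"x":91}
Value at /jd: 4

Answer: 4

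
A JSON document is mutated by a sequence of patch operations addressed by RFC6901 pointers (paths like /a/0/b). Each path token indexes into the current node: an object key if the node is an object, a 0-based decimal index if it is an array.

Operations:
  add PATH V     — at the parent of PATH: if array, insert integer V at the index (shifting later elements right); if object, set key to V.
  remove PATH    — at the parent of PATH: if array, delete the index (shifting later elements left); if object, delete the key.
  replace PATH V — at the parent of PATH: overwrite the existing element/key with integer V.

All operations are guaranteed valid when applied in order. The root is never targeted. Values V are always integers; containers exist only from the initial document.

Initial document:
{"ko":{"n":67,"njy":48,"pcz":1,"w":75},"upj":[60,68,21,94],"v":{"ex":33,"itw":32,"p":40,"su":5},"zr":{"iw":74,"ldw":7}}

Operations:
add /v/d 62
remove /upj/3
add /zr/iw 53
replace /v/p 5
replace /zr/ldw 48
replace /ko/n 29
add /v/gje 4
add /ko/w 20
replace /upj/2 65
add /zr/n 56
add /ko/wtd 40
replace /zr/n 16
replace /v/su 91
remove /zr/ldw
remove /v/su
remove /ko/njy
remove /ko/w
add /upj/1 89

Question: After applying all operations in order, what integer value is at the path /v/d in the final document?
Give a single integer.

After op 1 (add /v/d 62): {"ko":{"n":67,"njy":48,"pcz":1,"w":75},"upj":[60,68,21,94],"v":{"d":62,"ex":33,"itw":32,"p":40,"su":5},"zr":{"iw":74,"ldw":7}}
After op 2 (remove /upj/3): {"ko":{"n":67,"njy":48,"pcz":1,"w":75},"upj":[60,68,21],"v":{"d":62,"ex":33,"itw":32,"p":40,"su":5},"zr":{"iw":74,"ldw":7}}
After op 3 (add /zr/iw 53): {"ko":{"n":67,"njy":48,"pcz":1,"w":75},"upj":[60,68,21],"v":{"d":62,"ex":33,"itw":32,"p":40,"su":5},"zr":{"iw":53,"ldw":7}}
After op 4 (replace /v/p 5): {"ko":{"n":67,"njy":48,"pcz":1,"w":75},"upj":[60,68,21],"v":{"d":62,"ex":33,"itw":32,"p":5,"su":5},"zr":{"iw":53,"ldw":7}}
After op 5 (replace /zr/ldw 48): {"ko":{"n":67,"njy":48,"pcz":1,"w":75},"upj":[60,68,21],"v":{"d":62,"ex":33,"itw":32,"p":5,"su":5},"zr":{"iw":53,"ldw":48}}
After op 6 (replace /ko/n 29): {"ko":{"n":29,"njy":48,"pcz":1,"w":75},"upj":[60,68,21],"v":{"d":62,"ex":33,"itw":32,"p":5,"su":5},"zr":{"iw":53,"ldw":48}}
After op 7 (add /v/gje 4): {"ko":{"n":29,"njy":48,"pcz":1,"w":75},"upj":[60,68,21],"v":{"d":62,"ex":33,"gje":4,"itw":32,"p":5,"su":5},"zr":{"iw":53,"ldw":48}}
After op 8 (add /ko/w 20): {"ko":{"n":29,"njy":48,"pcz":1,"w":20},"upj":[60,68,21],"v":{"d":62,"ex":33,"gje":4,"itw":32,"p":5,"su":5},"zr":{"iw":53,"ldw":48}}
After op 9 (replace /upj/2 65): {"ko":{"n":29,"njy":48,"pcz":1,"w":20},"upj":[60,68,65],"v":{"d":62,"ex":33,"gje":4,"itw":32,"p":5,"su":5},"zr":{"iw":53,"ldw":48}}
After op 10 (add /zr/n 56): {"ko":{"n":29,"njy":48,"pcz":1,"w":20},"upj":[60,68,65],"v":{"d":62,"ex":33,"gje":4,"itw":32,"p":5,"su":5},"zr":{"iw":53,"ldw":48,"n":56}}
After op 11 (add /ko/wtd 40): {"ko":{"n":29,"njy":48,"pcz":1,"w":20,"wtd":40},"upj":[60,68,65],"v":{"d":62,"ex":33,"gje":4,"itw":32,"p":5,"su":5},"zr":{"iw":53,"ldw":48,"n":56}}
After op 12 (replace /zr/n 16): {"ko":{"n":29,"njy":48,"pcz":1,"w":20,"wtd":40},"upj":[60,68,65],"v":{"d":62,"ex":33,"gje":4,"itw":32,"p":5,"su":5},"zr":{"iw":53,"ldw":48,"n":16}}
After op 13 (replace /v/su 91): {"ko":{"n":29,"njy":48,"pcz":1,"w":20,"wtd":40},"upj":[60,68,65],"v":{"d":62,"ex":33,"gje":4,"itw":32,"p":5,"su":91},"zr":{"iw":53,"ldw":48,"n":16}}
After op 14 (remove /zr/ldw): {"ko":{"n":29,"njy":48,"pcz":1,"w":20,"wtd":40},"upj":[60,68,65],"v":{"d":62,"ex":33,"gje":4,"itw":32,"p":5,"su":91},"zr":{"iw":53,"n":16}}
After op 15 (remove /v/su): {"ko":{"n":29,"njy":48,"pcz":1,"w":20,"wtd":40},"upj":[60,68,65],"v":{"d":62,"ex":33,"gje":4,"itw":32,"p":5},"zr":{"iw":53,"n":16}}
After op 16 (remove /ko/njy): {"ko":{"n":29,"pcz":1,"w":20,"wtd":40},"upj":[60,68,65],"v":{"d":62,"ex":33,"gje":4,"itw":32,"p":5},"zr":{"iw":53,"n":16}}
After op 17 (remove /ko/w): {"ko":{"n":29,"pcz":1,"wtd":40},"upj":[60,68,65],"v":{"d":62,"ex":33,"gje":4,"itw":32,"p":5},"zr":{"iw":53,"n":16}}
After op 18 (add /upj/1 89): {"ko":{"n":29,"pcz":1,"wtd":40},"upj":[60,89,68,65],"v":{"d":62,"ex":33,"gje":4,"itw":32,"p":5},"zr":{"iw":53,"n":16}}
Value at /v/d: 62

Answer: 62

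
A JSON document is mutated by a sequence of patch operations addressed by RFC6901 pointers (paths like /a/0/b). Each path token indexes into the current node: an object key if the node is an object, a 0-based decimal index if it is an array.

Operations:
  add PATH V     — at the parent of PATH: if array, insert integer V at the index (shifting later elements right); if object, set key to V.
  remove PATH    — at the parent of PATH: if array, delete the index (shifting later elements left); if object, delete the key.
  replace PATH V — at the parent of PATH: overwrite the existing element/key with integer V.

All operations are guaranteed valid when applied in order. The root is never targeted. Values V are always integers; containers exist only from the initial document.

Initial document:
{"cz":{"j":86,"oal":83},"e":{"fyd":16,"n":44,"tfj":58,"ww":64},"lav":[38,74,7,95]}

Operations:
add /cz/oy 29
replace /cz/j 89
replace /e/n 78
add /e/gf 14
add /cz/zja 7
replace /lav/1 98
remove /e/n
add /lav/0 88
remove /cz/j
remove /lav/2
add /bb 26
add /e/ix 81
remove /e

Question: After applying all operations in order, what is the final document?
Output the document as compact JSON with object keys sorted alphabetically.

After op 1 (add /cz/oy 29): {"cz":{"j":86,"oal":83,"oy":29},"e":{"fyd":16,"n":44,"tfj":58,"ww":64},"lav":[38,74,7,95]}
After op 2 (replace /cz/j 89): {"cz":{"j":89,"oal":83,"oy":29},"e":{"fyd":16,"n":44,"tfj":58,"ww":64},"lav":[38,74,7,95]}
After op 3 (replace /e/n 78): {"cz":{"j":89,"oal":83,"oy":29},"e":{"fyd":16,"n":78,"tfj":58,"ww":64},"lav":[38,74,7,95]}
After op 4 (add /e/gf 14): {"cz":{"j":89,"oal":83,"oy":29},"e":{"fyd":16,"gf":14,"n":78,"tfj":58,"ww":64},"lav":[38,74,7,95]}
After op 5 (add /cz/zja 7): {"cz":{"j":89,"oal":83,"oy":29,"zja":7},"e":{"fyd":16,"gf":14,"n":78,"tfj":58,"ww":64},"lav":[38,74,7,95]}
After op 6 (replace /lav/1 98): {"cz":{"j":89,"oal":83,"oy":29,"zja":7},"e":{"fyd":16,"gf":14,"n":78,"tfj":58,"ww":64},"lav":[38,98,7,95]}
After op 7 (remove /e/n): {"cz":{"j":89,"oal":83,"oy":29,"zja":7},"e":{"fyd":16,"gf":14,"tfj":58,"ww":64},"lav":[38,98,7,95]}
After op 8 (add /lav/0 88): {"cz":{"j":89,"oal":83,"oy":29,"zja":7},"e":{"fyd":16,"gf":14,"tfj":58,"ww":64},"lav":[88,38,98,7,95]}
After op 9 (remove /cz/j): {"cz":{"oal":83,"oy":29,"zja":7},"e":{"fyd":16,"gf":14,"tfj":58,"ww":64},"lav":[88,38,98,7,95]}
After op 10 (remove /lav/2): {"cz":{"oal":83,"oy":29,"zja":7},"e":{"fyd":16,"gf":14,"tfj":58,"ww":64},"lav":[88,38,7,95]}
After op 11 (add /bb 26): {"bb":26,"cz":{"oal":83,"oy":29,"zja":7},"e":{"fyd":16,"gf":14,"tfj":58,"ww":64},"lav":[88,38,7,95]}
After op 12 (add /e/ix 81): {"bb":26,"cz":{"oal":83,"oy":29,"zja":7},"e":{"fyd":16,"gf":14,"ix":81,"tfj":58,"ww":64},"lav":[88,38,7,95]}
After op 13 (remove /e): {"bb":26,"cz":{"oal":83,"oy":29,"zja":7},"lav":[88,38,7,95]}

Answer: {"bb":26,"cz":{"oal":83,"oy":29,"zja":7},"lav":[88,38,7,95]}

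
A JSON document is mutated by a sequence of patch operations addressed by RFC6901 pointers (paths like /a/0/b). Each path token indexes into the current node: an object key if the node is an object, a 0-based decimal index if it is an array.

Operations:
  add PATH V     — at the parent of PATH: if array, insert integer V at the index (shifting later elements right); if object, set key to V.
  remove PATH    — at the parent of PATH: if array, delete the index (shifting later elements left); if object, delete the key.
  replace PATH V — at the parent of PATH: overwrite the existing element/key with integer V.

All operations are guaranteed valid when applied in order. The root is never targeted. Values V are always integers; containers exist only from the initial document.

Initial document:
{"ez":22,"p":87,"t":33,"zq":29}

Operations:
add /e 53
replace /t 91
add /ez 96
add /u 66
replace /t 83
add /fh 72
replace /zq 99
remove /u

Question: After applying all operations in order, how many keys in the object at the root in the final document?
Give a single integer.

After op 1 (add /e 53): {"e":53,"ez":22,"p":87,"t":33,"zq":29}
After op 2 (replace /t 91): {"e":53,"ez":22,"p":87,"t":91,"zq":29}
After op 3 (add /ez 96): {"e":53,"ez":96,"p":87,"t":91,"zq":29}
After op 4 (add /u 66): {"e":53,"ez":96,"p":87,"t":91,"u":66,"zq":29}
After op 5 (replace /t 83): {"e":53,"ez":96,"p":87,"t":83,"u":66,"zq":29}
After op 6 (add /fh 72): {"e":53,"ez":96,"fh":72,"p":87,"t":83,"u":66,"zq":29}
After op 7 (replace /zq 99): {"e":53,"ez":96,"fh":72,"p":87,"t":83,"u":66,"zq":99}
After op 8 (remove /u): {"e":53,"ez":96,"fh":72,"p":87,"t":83,"zq":99}
Size at the root: 6

Answer: 6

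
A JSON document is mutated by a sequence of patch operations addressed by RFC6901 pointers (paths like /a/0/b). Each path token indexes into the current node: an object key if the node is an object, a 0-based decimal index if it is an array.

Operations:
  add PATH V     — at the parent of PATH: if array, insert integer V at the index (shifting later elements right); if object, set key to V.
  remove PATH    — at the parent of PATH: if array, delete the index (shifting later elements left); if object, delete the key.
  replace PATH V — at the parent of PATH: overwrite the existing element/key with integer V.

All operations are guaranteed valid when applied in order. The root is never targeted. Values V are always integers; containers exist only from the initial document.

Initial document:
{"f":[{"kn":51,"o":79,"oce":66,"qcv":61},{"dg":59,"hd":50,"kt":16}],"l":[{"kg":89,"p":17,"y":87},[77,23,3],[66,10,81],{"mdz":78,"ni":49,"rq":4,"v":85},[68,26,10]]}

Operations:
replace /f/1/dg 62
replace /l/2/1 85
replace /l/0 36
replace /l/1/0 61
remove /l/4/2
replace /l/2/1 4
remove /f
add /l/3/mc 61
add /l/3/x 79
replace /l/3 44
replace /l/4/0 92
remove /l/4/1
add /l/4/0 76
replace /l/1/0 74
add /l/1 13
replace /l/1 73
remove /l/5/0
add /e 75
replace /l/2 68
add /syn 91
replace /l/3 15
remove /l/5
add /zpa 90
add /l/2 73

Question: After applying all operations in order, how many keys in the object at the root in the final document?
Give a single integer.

Answer: 4

Derivation:
After op 1 (replace /f/1/dg 62): {"f":[{"kn":51,"o":79,"oce":66,"qcv":61},{"dg":62,"hd":50,"kt":16}],"l":[{"kg":89,"p":17,"y":87},[77,23,3],[66,10,81],{"mdz":78,"ni":49,"rq":4,"v":85},[68,26,10]]}
After op 2 (replace /l/2/1 85): {"f":[{"kn":51,"o":79,"oce":66,"qcv":61},{"dg":62,"hd":50,"kt":16}],"l":[{"kg":89,"p":17,"y":87},[77,23,3],[66,85,81],{"mdz":78,"ni":49,"rq":4,"v":85},[68,26,10]]}
After op 3 (replace /l/0 36): {"f":[{"kn":51,"o":79,"oce":66,"qcv":61},{"dg":62,"hd":50,"kt":16}],"l":[36,[77,23,3],[66,85,81],{"mdz":78,"ni":49,"rq":4,"v":85},[68,26,10]]}
After op 4 (replace /l/1/0 61): {"f":[{"kn":51,"o":79,"oce":66,"qcv":61},{"dg":62,"hd":50,"kt":16}],"l":[36,[61,23,3],[66,85,81],{"mdz":78,"ni":49,"rq":4,"v":85},[68,26,10]]}
After op 5 (remove /l/4/2): {"f":[{"kn":51,"o":79,"oce":66,"qcv":61},{"dg":62,"hd":50,"kt":16}],"l":[36,[61,23,3],[66,85,81],{"mdz":78,"ni":49,"rq":4,"v":85},[68,26]]}
After op 6 (replace /l/2/1 4): {"f":[{"kn":51,"o":79,"oce":66,"qcv":61},{"dg":62,"hd":50,"kt":16}],"l":[36,[61,23,3],[66,4,81],{"mdz":78,"ni":49,"rq":4,"v":85},[68,26]]}
After op 7 (remove /f): {"l":[36,[61,23,3],[66,4,81],{"mdz":78,"ni":49,"rq":4,"v":85},[68,26]]}
After op 8 (add /l/3/mc 61): {"l":[36,[61,23,3],[66,4,81],{"mc":61,"mdz":78,"ni":49,"rq":4,"v":85},[68,26]]}
After op 9 (add /l/3/x 79): {"l":[36,[61,23,3],[66,4,81],{"mc":61,"mdz":78,"ni":49,"rq":4,"v":85,"x":79},[68,26]]}
After op 10 (replace /l/3 44): {"l":[36,[61,23,3],[66,4,81],44,[68,26]]}
After op 11 (replace /l/4/0 92): {"l":[36,[61,23,3],[66,4,81],44,[92,26]]}
After op 12 (remove /l/4/1): {"l":[36,[61,23,3],[66,4,81],44,[92]]}
After op 13 (add /l/4/0 76): {"l":[36,[61,23,3],[66,4,81],44,[76,92]]}
After op 14 (replace /l/1/0 74): {"l":[36,[74,23,3],[66,4,81],44,[76,92]]}
After op 15 (add /l/1 13): {"l":[36,13,[74,23,3],[66,4,81],44,[76,92]]}
After op 16 (replace /l/1 73): {"l":[36,73,[74,23,3],[66,4,81],44,[76,92]]}
After op 17 (remove /l/5/0): {"l":[36,73,[74,23,3],[66,4,81],44,[92]]}
After op 18 (add /e 75): {"e":75,"l":[36,73,[74,23,3],[66,4,81],44,[92]]}
After op 19 (replace /l/2 68): {"e":75,"l":[36,73,68,[66,4,81],44,[92]]}
After op 20 (add /syn 91): {"e":75,"l":[36,73,68,[66,4,81],44,[92]],"syn":91}
After op 21 (replace /l/3 15): {"e":75,"l":[36,73,68,15,44,[92]],"syn":91}
After op 22 (remove /l/5): {"e":75,"l":[36,73,68,15,44],"syn":91}
After op 23 (add /zpa 90): {"e":75,"l":[36,73,68,15,44],"syn":91,"zpa":90}
After op 24 (add /l/2 73): {"e":75,"l":[36,73,73,68,15,44],"syn":91,"zpa":90}
Size at the root: 4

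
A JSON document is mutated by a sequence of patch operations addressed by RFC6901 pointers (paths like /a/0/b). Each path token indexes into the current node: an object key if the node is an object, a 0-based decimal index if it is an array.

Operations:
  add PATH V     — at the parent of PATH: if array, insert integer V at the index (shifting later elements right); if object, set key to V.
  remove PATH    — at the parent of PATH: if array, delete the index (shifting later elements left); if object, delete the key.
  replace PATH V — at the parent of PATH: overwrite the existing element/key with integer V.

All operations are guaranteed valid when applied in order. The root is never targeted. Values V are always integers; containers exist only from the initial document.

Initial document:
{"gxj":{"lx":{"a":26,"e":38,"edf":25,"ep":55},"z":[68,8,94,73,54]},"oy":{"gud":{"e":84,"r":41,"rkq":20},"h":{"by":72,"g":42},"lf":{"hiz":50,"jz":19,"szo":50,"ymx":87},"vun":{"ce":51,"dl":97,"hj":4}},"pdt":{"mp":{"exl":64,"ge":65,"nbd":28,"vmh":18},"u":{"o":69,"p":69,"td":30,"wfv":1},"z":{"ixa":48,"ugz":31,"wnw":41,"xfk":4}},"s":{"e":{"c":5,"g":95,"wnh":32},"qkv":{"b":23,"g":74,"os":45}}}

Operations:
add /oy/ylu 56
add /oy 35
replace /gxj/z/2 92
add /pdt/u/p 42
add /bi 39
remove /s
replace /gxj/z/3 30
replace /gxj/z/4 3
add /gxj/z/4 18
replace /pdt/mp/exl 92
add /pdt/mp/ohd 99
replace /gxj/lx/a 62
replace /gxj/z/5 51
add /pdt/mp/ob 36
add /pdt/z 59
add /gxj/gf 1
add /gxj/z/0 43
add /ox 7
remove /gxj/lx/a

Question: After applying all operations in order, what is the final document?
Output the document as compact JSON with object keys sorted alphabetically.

Answer: {"bi":39,"gxj":{"gf":1,"lx":{"e":38,"edf":25,"ep":55},"z":[43,68,8,92,30,18,51]},"ox":7,"oy":35,"pdt":{"mp":{"exl":92,"ge":65,"nbd":28,"ob":36,"ohd":99,"vmh":18},"u":{"o":69,"p":42,"td":30,"wfv":1},"z":59}}

Derivation:
After op 1 (add /oy/ylu 56): {"gxj":{"lx":{"a":26,"e":38,"edf":25,"ep":55},"z":[68,8,94,73,54]},"oy":{"gud":{"e":84,"r":41,"rkq":20},"h":{"by":72,"g":42},"lf":{"hiz":50,"jz":19,"szo":50,"ymx":87},"vun":{"ce":51,"dl":97,"hj":4},"ylu":56},"pdt":{"mp":{"exl":64,"ge":65,"nbd":28,"vmh":18},"u":{"o":69,"p":69,"td":30,"wfv":1},"z":{"ixa":48,"ugz":31,"wnw":41,"xfk":4}},"s":{"e":{"c":5,"g":95,"wnh":32},"qkv":{"b":23,"g":74,"os":45}}}
After op 2 (add /oy 35): {"gxj":{"lx":{"a":26,"e":38,"edf":25,"ep":55},"z":[68,8,94,73,54]},"oy":35,"pdt":{"mp":{"exl":64,"ge":65,"nbd":28,"vmh":18},"u":{"o":69,"p":69,"td":30,"wfv":1},"z":{"ixa":48,"ugz":31,"wnw":41,"xfk":4}},"s":{"e":{"c":5,"g":95,"wnh":32},"qkv":{"b":23,"g":74,"os":45}}}
After op 3 (replace /gxj/z/2 92): {"gxj":{"lx":{"a":26,"e":38,"edf":25,"ep":55},"z":[68,8,92,73,54]},"oy":35,"pdt":{"mp":{"exl":64,"ge":65,"nbd":28,"vmh":18},"u":{"o":69,"p":69,"td":30,"wfv":1},"z":{"ixa":48,"ugz":31,"wnw":41,"xfk":4}},"s":{"e":{"c":5,"g":95,"wnh":32},"qkv":{"b":23,"g":74,"os":45}}}
After op 4 (add /pdt/u/p 42): {"gxj":{"lx":{"a":26,"e":38,"edf":25,"ep":55},"z":[68,8,92,73,54]},"oy":35,"pdt":{"mp":{"exl":64,"ge":65,"nbd":28,"vmh":18},"u":{"o":69,"p":42,"td":30,"wfv":1},"z":{"ixa":48,"ugz":31,"wnw":41,"xfk":4}},"s":{"e":{"c":5,"g":95,"wnh":32},"qkv":{"b":23,"g":74,"os":45}}}
After op 5 (add /bi 39): {"bi":39,"gxj":{"lx":{"a":26,"e":38,"edf":25,"ep":55},"z":[68,8,92,73,54]},"oy":35,"pdt":{"mp":{"exl":64,"ge":65,"nbd":28,"vmh":18},"u":{"o":69,"p":42,"td":30,"wfv":1},"z":{"ixa":48,"ugz":31,"wnw":41,"xfk":4}},"s":{"e":{"c":5,"g":95,"wnh":32},"qkv":{"b":23,"g":74,"os":45}}}
After op 6 (remove /s): {"bi":39,"gxj":{"lx":{"a":26,"e":38,"edf":25,"ep":55},"z":[68,8,92,73,54]},"oy":35,"pdt":{"mp":{"exl":64,"ge":65,"nbd":28,"vmh":18},"u":{"o":69,"p":42,"td":30,"wfv":1},"z":{"ixa":48,"ugz":31,"wnw":41,"xfk":4}}}
After op 7 (replace /gxj/z/3 30): {"bi":39,"gxj":{"lx":{"a":26,"e":38,"edf":25,"ep":55},"z":[68,8,92,30,54]},"oy":35,"pdt":{"mp":{"exl":64,"ge":65,"nbd":28,"vmh":18},"u":{"o":69,"p":42,"td":30,"wfv":1},"z":{"ixa":48,"ugz":31,"wnw":41,"xfk":4}}}
After op 8 (replace /gxj/z/4 3): {"bi":39,"gxj":{"lx":{"a":26,"e":38,"edf":25,"ep":55},"z":[68,8,92,30,3]},"oy":35,"pdt":{"mp":{"exl":64,"ge":65,"nbd":28,"vmh":18},"u":{"o":69,"p":42,"td":30,"wfv":1},"z":{"ixa":48,"ugz":31,"wnw":41,"xfk":4}}}
After op 9 (add /gxj/z/4 18): {"bi":39,"gxj":{"lx":{"a":26,"e":38,"edf":25,"ep":55},"z":[68,8,92,30,18,3]},"oy":35,"pdt":{"mp":{"exl":64,"ge":65,"nbd":28,"vmh":18},"u":{"o":69,"p":42,"td":30,"wfv":1},"z":{"ixa":48,"ugz":31,"wnw":41,"xfk":4}}}
After op 10 (replace /pdt/mp/exl 92): {"bi":39,"gxj":{"lx":{"a":26,"e":38,"edf":25,"ep":55},"z":[68,8,92,30,18,3]},"oy":35,"pdt":{"mp":{"exl":92,"ge":65,"nbd":28,"vmh":18},"u":{"o":69,"p":42,"td":30,"wfv":1},"z":{"ixa":48,"ugz":31,"wnw":41,"xfk":4}}}
After op 11 (add /pdt/mp/ohd 99): {"bi":39,"gxj":{"lx":{"a":26,"e":38,"edf":25,"ep":55},"z":[68,8,92,30,18,3]},"oy":35,"pdt":{"mp":{"exl":92,"ge":65,"nbd":28,"ohd":99,"vmh":18},"u":{"o":69,"p":42,"td":30,"wfv":1},"z":{"ixa":48,"ugz":31,"wnw":41,"xfk":4}}}
After op 12 (replace /gxj/lx/a 62): {"bi":39,"gxj":{"lx":{"a":62,"e":38,"edf":25,"ep":55},"z":[68,8,92,30,18,3]},"oy":35,"pdt":{"mp":{"exl":92,"ge":65,"nbd":28,"ohd":99,"vmh":18},"u":{"o":69,"p":42,"td":30,"wfv":1},"z":{"ixa":48,"ugz":31,"wnw":41,"xfk":4}}}
After op 13 (replace /gxj/z/5 51): {"bi":39,"gxj":{"lx":{"a":62,"e":38,"edf":25,"ep":55},"z":[68,8,92,30,18,51]},"oy":35,"pdt":{"mp":{"exl":92,"ge":65,"nbd":28,"ohd":99,"vmh":18},"u":{"o":69,"p":42,"td":30,"wfv":1},"z":{"ixa":48,"ugz":31,"wnw":41,"xfk":4}}}
After op 14 (add /pdt/mp/ob 36): {"bi":39,"gxj":{"lx":{"a":62,"e":38,"edf":25,"ep":55},"z":[68,8,92,30,18,51]},"oy":35,"pdt":{"mp":{"exl":92,"ge":65,"nbd":28,"ob":36,"ohd":99,"vmh":18},"u":{"o":69,"p":42,"td":30,"wfv":1},"z":{"ixa":48,"ugz":31,"wnw":41,"xfk":4}}}
After op 15 (add /pdt/z 59): {"bi":39,"gxj":{"lx":{"a":62,"e":38,"edf":25,"ep":55},"z":[68,8,92,30,18,51]},"oy":35,"pdt":{"mp":{"exl":92,"ge":65,"nbd":28,"ob":36,"ohd":99,"vmh":18},"u":{"o":69,"p":42,"td":30,"wfv":1},"z":59}}
After op 16 (add /gxj/gf 1): {"bi":39,"gxj":{"gf":1,"lx":{"a":62,"e":38,"edf":25,"ep":55},"z":[68,8,92,30,18,51]},"oy":35,"pdt":{"mp":{"exl":92,"ge":65,"nbd":28,"ob":36,"ohd":99,"vmh":18},"u":{"o":69,"p":42,"td":30,"wfv":1},"z":59}}
After op 17 (add /gxj/z/0 43): {"bi":39,"gxj":{"gf":1,"lx":{"a":62,"e":38,"edf":25,"ep":55},"z":[43,68,8,92,30,18,51]},"oy":35,"pdt":{"mp":{"exl":92,"ge":65,"nbd":28,"ob":36,"ohd":99,"vmh":18},"u":{"o":69,"p":42,"td":30,"wfv":1},"z":59}}
After op 18 (add /ox 7): {"bi":39,"gxj":{"gf":1,"lx":{"a":62,"e":38,"edf":25,"ep":55},"z":[43,68,8,92,30,18,51]},"ox":7,"oy":35,"pdt":{"mp":{"exl":92,"ge":65,"nbd":28,"ob":36,"ohd":99,"vmh":18},"u":{"o":69,"p":42,"td":30,"wfv":1},"z":59}}
After op 19 (remove /gxj/lx/a): {"bi":39,"gxj":{"gf":1,"lx":{"e":38,"edf":25,"ep":55},"z":[43,68,8,92,30,18,51]},"ox":7,"oy":35,"pdt":{"mp":{"exl":92,"ge":65,"nbd":28,"ob":36,"ohd":99,"vmh":18},"u":{"o":69,"p":42,"td":30,"wfv":1},"z":59}}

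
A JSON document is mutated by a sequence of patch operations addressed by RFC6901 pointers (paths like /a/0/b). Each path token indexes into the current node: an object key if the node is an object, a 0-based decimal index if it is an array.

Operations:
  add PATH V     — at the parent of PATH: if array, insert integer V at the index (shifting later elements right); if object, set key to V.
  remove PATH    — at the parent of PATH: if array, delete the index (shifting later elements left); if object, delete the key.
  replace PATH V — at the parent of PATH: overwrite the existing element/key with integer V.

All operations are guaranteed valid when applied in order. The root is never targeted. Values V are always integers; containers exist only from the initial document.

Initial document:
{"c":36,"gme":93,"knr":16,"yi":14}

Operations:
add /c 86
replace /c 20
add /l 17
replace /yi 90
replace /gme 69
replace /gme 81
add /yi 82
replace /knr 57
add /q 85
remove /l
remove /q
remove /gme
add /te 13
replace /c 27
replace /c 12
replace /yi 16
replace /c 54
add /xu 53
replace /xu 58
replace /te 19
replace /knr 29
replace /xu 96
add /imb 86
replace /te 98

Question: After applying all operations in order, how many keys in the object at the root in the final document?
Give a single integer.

Answer: 6

Derivation:
After op 1 (add /c 86): {"c":86,"gme":93,"knr":16,"yi":14}
After op 2 (replace /c 20): {"c":20,"gme":93,"knr":16,"yi":14}
After op 3 (add /l 17): {"c":20,"gme":93,"knr":16,"l":17,"yi":14}
After op 4 (replace /yi 90): {"c":20,"gme":93,"knr":16,"l":17,"yi":90}
After op 5 (replace /gme 69): {"c":20,"gme":69,"knr":16,"l":17,"yi":90}
After op 6 (replace /gme 81): {"c":20,"gme":81,"knr":16,"l":17,"yi":90}
After op 7 (add /yi 82): {"c":20,"gme":81,"knr":16,"l":17,"yi":82}
After op 8 (replace /knr 57): {"c":20,"gme":81,"knr":57,"l":17,"yi":82}
After op 9 (add /q 85): {"c":20,"gme":81,"knr":57,"l":17,"q":85,"yi":82}
After op 10 (remove /l): {"c":20,"gme":81,"knr":57,"q":85,"yi":82}
After op 11 (remove /q): {"c":20,"gme":81,"knr":57,"yi":82}
After op 12 (remove /gme): {"c":20,"knr":57,"yi":82}
After op 13 (add /te 13): {"c":20,"knr":57,"te":13,"yi":82}
After op 14 (replace /c 27): {"c":27,"knr":57,"te":13,"yi":82}
After op 15 (replace /c 12): {"c":12,"knr":57,"te":13,"yi":82}
After op 16 (replace /yi 16): {"c":12,"knr":57,"te":13,"yi":16}
After op 17 (replace /c 54): {"c":54,"knr":57,"te":13,"yi":16}
After op 18 (add /xu 53): {"c":54,"knr":57,"te":13,"xu":53,"yi":16}
After op 19 (replace /xu 58): {"c":54,"knr":57,"te":13,"xu":58,"yi":16}
After op 20 (replace /te 19): {"c":54,"knr":57,"te":19,"xu":58,"yi":16}
After op 21 (replace /knr 29): {"c":54,"knr":29,"te":19,"xu":58,"yi":16}
After op 22 (replace /xu 96): {"c":54,"knr":29,"te":19,"xu":96,"yi":16}
After op 23 (add /imb 86): {"c":54,"imb":86,"knr":29,"te":19,"xu":96,"yi":16}
After op 24 (replace /te 98): {"c":54,"imb":86,"knr":29,"te":98,"xu":96,"yi":16}
Size at the root: 6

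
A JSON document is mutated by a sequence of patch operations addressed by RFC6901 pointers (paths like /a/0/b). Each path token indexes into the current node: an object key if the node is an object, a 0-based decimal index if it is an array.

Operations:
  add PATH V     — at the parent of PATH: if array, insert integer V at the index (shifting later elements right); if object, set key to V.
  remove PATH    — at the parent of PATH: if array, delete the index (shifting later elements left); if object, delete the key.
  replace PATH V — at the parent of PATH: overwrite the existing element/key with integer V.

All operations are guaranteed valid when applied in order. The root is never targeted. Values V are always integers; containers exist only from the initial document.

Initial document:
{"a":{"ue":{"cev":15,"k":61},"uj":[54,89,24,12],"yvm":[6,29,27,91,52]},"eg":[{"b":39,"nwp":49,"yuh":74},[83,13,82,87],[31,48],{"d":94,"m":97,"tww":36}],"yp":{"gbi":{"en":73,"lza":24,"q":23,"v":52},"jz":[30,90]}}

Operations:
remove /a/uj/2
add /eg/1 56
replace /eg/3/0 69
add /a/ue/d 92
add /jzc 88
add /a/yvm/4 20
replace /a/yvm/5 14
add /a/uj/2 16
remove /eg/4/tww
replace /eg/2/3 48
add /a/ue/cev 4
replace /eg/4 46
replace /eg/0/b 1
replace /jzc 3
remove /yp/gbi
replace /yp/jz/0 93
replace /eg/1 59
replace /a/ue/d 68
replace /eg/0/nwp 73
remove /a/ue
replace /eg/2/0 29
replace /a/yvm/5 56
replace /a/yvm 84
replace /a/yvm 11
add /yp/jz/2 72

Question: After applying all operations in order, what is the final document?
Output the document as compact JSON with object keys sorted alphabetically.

Answer: {"a":{"uj":[54,89,16,12],"yvm":11},"eg":[{"b":1,"nwp":73,"yuh":74},59,[29,13,82,48],[69,48],46],"jzc":3,"yp":{"jz":[93,90,72]}}

Derivation:
After op 1 (remove /a/uj/2): {"a":{"ue":{"cev":15,"k":61},"uj":[54,89,12],"yvm":[6,29,27,91,52]},"eg":[{"b":39,"nwp":49,"yuh":74},[83,13,82,87],[31,48],{"d":94,"m":97,"tww":36}],"yp":{"gbi":{"en":73,"lza":24,"q":23,"v":52},"jz":[30,90]}}
After op 2 (add /eg/1 56): {"a":{"ue":{"cev":15,"k":61},"uj":[54,89,12],"yvm":[6,29,27,91,52]},"eg":[{"b":39,"nwp":49,"yuh":74},56,[83,13,82,87],[31,48],{"d":94,"m":97,"tww":36}],"yp":{"gbi":{"en":73,"lza":24,"q":23,"v":52},"jz":[30,90]}}
After op 3 (replace /eg/3/0 69): {"a":{"ue":{"cev":15,"k":61},"uj":[54,89,12],"yvm":[6,29,27,91,52]},"eg":[{"b":39,"nwp":49,"yuh":74},56,[83,13,82,87],[69,48],{"d":94,"m":97,"tww":36}],"yp":{"gbi":{"en":73,"lza":24,"q":23,"v":52},"jz":[30,90]}}
After op 4 (add /a/ue/d 92): {"a":{"ue":{"cev":15,"d":92,"k":61},"uj":[54,89,12],"yvm":[6,29,27,91,52]},"eg":[{"b":39,"nwp":49,"yuh":74},56,[83,13,82,87],[69,48],{"d":94,"m":97,"tww":36}],"yp":{"gbi":{"en":73,"lza":24,"q":23,"v":52},"jz":[30,90]}}
After op 5 (add /jzc 88): {"a":{"ue":{"cev":15,"d":92,"k":61},"uj":[54,89,12],"yvm":[6,29,27,91,52]},"eg":[{"b":39,"nwp":49,"yuh":74},56,[83,13,82,87],[69,48],{"d":94,"m":97,"tww":36}],"jzc":88,"yp":{"gbi":{"en":73,"lza":24,"q":23,"v":52},"jz":[30,90]}}
After op 6 (add /a/yvm/4 20): {"a":{"ue":{"cev":15,"d":92,"k":61},"uj":[54,89,12],"yvm":[6,29,27,91,20,52]},"eg":[{"b":39,"nwp":49,"yuh":74},56,[83,13,82,87],[69,48],{"d":94,"m":97,"tww":36}],"jzc":88,"yp":{"gbi":{"en":73,"lza":24,"q":23,"v":52},"jz":[30,90]}}
After op 7 (replace /a/yvm/5 14): {"a":{"ue":{"cev":15,"d":92,"k":61},"uj":[54,89,12],"yvm":[6,29,27,91,20,14]},"eg":[{"b":39,"nwp":49,"yuh":74},56,[83,13,82,87],[69,48],{"d":94,"m":97,"tww":36}],"jzc":88,"yp":{"gbi":{"en":73,"lza":24,"q":23,"v":52},"jz":[30,90]}}
After op 8 (add /a/uj/2 16): {"a":{"ue":{"cev":15,"d":92,"k":61},"uj":[54,89,16,12],"yvm":[6,29,27,91,20,14]},"eg":[{"b":39,"nwp":49,"yuh":74},56,[83,13,82,87],[69,48],{"d":94,"m":97,"tww":36}],"jzc":88,"yp":{"gbi":{"en":73,"lza":24,"q":23,"v":52},"jz":[30,90]}}
After op 9 (remove /eg/4/tww): {"a":{"ue":{"cev":15,"d":92,"k":61},"uj":[54,89,16,12],"yvm":[6,29,27,91,20,14]},"eg":[{"b":39,"nwp":49,"yuh":74},56,[83,13,82,87],[69,48],{"d":94,"m":97}],"jzc":88,"yp":{"gbi":{"en":73,"lza":24,"q":23,"v":52},"jz":[30,90]}}
After op 10 (replace /eg/2/3 48): {"a":{"ue":{"cev":15,"d":92,"k":61},"uj":[54,89,16,12],"yvm":[6,29,27,91,20,14]},"eg":[{"b":39,"nwp":49,"yuh":74},56,[83,13,82,48],[69,48],{"d":94,"m":97}],"jzc":88,"yp":{"gbi":{"en":73,"lza":24,"q":23,"v":52},"jz":[30,90]}}
After op 11 (add /a/ue/cev 4): {"a":{"ue":{"cev":4,"d":92,"k":61},"uj":[54,89,16,12],"yvm":[6,29,27,91,20,14]},"eg":[{"b":39,"nwp":49,"yuh":74},56,[83,13,82,48],[69,48],{"d":94,"m":97}],"jzc":88,"yp":{"gbi":{"en":73,"lza":24,"q":23,"v":52},"jz":[30,90]}}
After op 12 (replace /eg/4 46): {"a":{"ue":{"cev":4,"d":92,"k":61},"uj":[54,89,16,12],"yvm":[6,29,27,91,20,14]},"eg":[{"b":39,"nwp":49,"yuh":74},56,[83,13,82,48],[69,48],46],"jzc":88,"yp":{"gbi":{"en":73,"lza":24,"q":23,"v":52},"jz":[30,90]}}
After op 13 (replace /eg/0/b 1): {"a":{"ue":{"cev":4,"d":92,"k":61},"uj":[54,89,16,12],"yvm":[6,29,27,91,20,14]},"eg":[{"b":1,"nwp":49,"yuh":74},56,[83,13,82,48],[69,48],46],"jzc":88,"yp":{"gbi":{"en":73,"lza":24,"q":23,"v":52},"jz":[30,90]}}
After op 14 (replace /jzc 3): {"a":{"ue":{"cev":4,"d":92,"k":61},"uj":[54,89,16,12],"yvm":[6,29,27,91,20,14]},"eg":[{"b":1,"nwp":49,"yuh":74},56,[83,13,82,48],[69,48],46],"jzc":3,"yp":{"gbi":{"en":73,"lza":24,"q":23,"v":52},"jz":[30,90]}}
After op 15 (remove /yp/gbi): {"a":{"ue":{"cev":4,"d":92,"k":61},"uj":[54,89,16,12],"yvm":[6,29,27,91,20,14]},"eg":[{"b":1,"nwp":49,"yuh":74},56,[83,13,82,48],[69,48],46],"jzc":3,"yp":{"jz":[30,90]}}
After op 16 (replace /yp/jz/0 93): {"a":{"ue":{"cev":4,"d":92,"k":61},"uj":[54,89,16,12],"yvm":[6,29,27,91,20,14]},"eg":[{"b":1,"nwp":49,"yuh":74},56,[83,13,82,48],[69,48],46],"jzc":3,"yp":{"jz":[93,90]}}
After op 17 (replace /eg/1 59): {"a":{"ue":{"cev":4,"d":92,"k":61},"uj":[54,89,16,12],"yvm":[6,29,27,91,20,14]},"eg":[{"b":1,"nwp":49,"yuh":74},59,[83,13,82,48],[69,48],46],"jzc":3,"yp":{"jz":[93,90]}}
After op 18 (replace /a/ue/d 68): {"a":{"ue":{"cev":4,"d":68,"k":61},"uj":[54,89,16,12],"yvm":[6,29,27,91,20,14]},"eg":[{"b":1,"nwp":49,"yuh":74},59,[83,13,82,48],[69,48],46],"jzc":3,"yp":{"jz":[93,90]}}
After op 19 (replace /eg/0/nwp 73): {"a":{"ue":{"cev":4,"d":68,"k":61},"uj":[54,89,16,12],"yvm":[6,29,27,91,20,14]},"eg":[{"b":1,"nwp":73,"yuh":74},59,[83,13,82,48],[69,48],46],"jzc":3,"yp":{"jz":[93,90]}}
After op 20 (remove /a/ue): {"a":{"uj":[54,89,16,12],"yvm":[6,29,27,91,20,14]},"eg":[{"b":1,"nwp":73,"yuh":74},59,[83,13,82,48],[69,48],46],"jzc":3,"yp":{"jz":[93,90]}}
After op 21 (replace /eg/2/0 29): {"a":{"uj":[54,89,16,12],"yvm":[6,29,27,91,20,14]},"eg":[{"b":1,"nwp":73,"yuh":74},59,[29,13,82,48],[69,48],46],"jzc":3,"yp":{"jz":[93,90]}}
After op 22 (replace /a/yvm/5 56): {"a":{"uj":[54,89,16,12],"yvm":[6,29,27,91,20,56]},"eg":[{"b":1,"nwp":73,"yuh":74},59,[29,13,82,48],[69,48],46],"jzc":3,"yp":{"jz":[93,90]}}
After op 23 (replace /a/yvm 84): {"a":{"uj":[54,89,16,12],"yvm":84},"eg":[{"b":1,"nwp":73,"yuh":74},59,[29,13,82,48],[69,48],46],"jzc":3,"yp":{"jz":[93,90]}}
After op 24 (replace /a/yvm 11): {"a":{"uj":[54,89,16,12],"yvm":11},"eg":[{"b":1,"nwp":73,"yuh":74},59,[29,13,82,48],[69,48],46],"jzc":3,"yp":{"jz":[93,90]}}
After op 25 (add /yp/jz/2 72): {"a":{"uj":[54,89,16,12],"yvm":11},"eg":[{"b":1,"nwp":73,"yuh":74},59,[29,13,82,48],[69,48],46],"jzc":3,"yp":{"jz":[93,90,72]}}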